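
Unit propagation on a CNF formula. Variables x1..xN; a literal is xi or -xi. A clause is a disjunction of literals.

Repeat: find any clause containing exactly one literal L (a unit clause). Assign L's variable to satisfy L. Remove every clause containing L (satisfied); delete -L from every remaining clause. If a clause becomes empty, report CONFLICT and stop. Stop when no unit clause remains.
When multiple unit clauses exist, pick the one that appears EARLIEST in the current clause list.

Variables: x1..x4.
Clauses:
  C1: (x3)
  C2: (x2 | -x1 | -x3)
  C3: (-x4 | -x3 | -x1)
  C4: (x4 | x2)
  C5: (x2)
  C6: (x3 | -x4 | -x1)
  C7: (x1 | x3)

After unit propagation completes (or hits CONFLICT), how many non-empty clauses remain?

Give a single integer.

Answer: 1

Derivation:
unit clause [3] forces x3=T; simplify:
  drop -3 from [2, -1, -3] -> [2, -1]
  drop -3 from [-4, -3, -1] -> [-4, -1]
  satisfied 3 clause(s); 4 remain; assigned so far: [3]
unit clause [2] forces x2=T; simplify:
  satisfied 3 clause(s); 1 remain; assigned so far: [2, 3]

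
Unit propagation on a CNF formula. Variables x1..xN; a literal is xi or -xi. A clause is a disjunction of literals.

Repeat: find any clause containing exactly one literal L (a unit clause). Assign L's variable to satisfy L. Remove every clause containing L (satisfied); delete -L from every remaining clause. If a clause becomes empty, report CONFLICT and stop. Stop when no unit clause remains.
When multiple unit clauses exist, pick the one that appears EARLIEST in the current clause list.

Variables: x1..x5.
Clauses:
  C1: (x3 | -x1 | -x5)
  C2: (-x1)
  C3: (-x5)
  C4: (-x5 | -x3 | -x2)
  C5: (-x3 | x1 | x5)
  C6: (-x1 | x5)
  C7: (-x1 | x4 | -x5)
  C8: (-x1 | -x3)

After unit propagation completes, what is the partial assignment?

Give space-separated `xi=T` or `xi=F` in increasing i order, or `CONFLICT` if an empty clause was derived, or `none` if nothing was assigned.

Answer: x1=F x3=F x5=F

Derivation:
unit clause [-1] forces x1=F; simplify:
  drop 1 from [-3, 1, 5] -> [-3, 5]
  satisfied 5 clause(s); 3 remain; assigned so far: [1]
unit clause [-5] forces x5=F; simplify:
  drop 5 from [-3, 5] -> [-3]
  satisfied 2 clause(s); 1 remain; assigned so far: [1, 5]
unit clause [-3] forces x3=F; simplify:
  satisfied 1 clause(s); 0 remain; assigned so far: [1, 3, 5]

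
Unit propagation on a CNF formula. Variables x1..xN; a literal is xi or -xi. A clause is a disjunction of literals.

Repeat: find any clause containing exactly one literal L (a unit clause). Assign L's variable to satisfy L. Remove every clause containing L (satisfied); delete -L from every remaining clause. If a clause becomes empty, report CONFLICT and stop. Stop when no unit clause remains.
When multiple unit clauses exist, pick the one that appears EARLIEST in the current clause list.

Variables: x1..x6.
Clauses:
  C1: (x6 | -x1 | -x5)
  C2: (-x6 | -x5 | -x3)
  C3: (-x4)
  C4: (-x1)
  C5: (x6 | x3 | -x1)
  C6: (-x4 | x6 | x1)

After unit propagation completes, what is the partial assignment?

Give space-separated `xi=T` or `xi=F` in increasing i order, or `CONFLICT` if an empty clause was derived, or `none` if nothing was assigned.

Answer: x1=F x4=F

Derivation:
unit clause [-4] forces x4=F; simplify:
  satisfied 2 clause(s); 4 remain; assigned so far: [4]
unit clause [-1] forces x1=F; simplify:
  satisfied 3 clause(s); 1 remain; assigned so far: [1, 4]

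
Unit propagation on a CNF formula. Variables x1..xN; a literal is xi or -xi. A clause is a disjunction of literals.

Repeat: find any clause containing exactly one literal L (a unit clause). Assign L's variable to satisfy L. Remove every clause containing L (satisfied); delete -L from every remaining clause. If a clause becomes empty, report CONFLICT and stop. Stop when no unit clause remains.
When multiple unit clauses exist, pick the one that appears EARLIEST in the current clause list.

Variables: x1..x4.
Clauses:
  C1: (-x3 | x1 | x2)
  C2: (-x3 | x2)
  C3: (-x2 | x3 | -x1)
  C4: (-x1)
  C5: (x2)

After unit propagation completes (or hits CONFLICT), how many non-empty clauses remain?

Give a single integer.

Answer: 0

Derivation:
unit clause [-1] forces x1=F; simplify:
  drop 1 from [-3, 1, 2] -> [-3, 2]
  satisfied 2 clause(s); 3 remain; assigned so far: [1]
unit clause [2] forces x2=T; simplify:
  satisfied 3 clause(s); 0 remain; assigned so far: [1, 2]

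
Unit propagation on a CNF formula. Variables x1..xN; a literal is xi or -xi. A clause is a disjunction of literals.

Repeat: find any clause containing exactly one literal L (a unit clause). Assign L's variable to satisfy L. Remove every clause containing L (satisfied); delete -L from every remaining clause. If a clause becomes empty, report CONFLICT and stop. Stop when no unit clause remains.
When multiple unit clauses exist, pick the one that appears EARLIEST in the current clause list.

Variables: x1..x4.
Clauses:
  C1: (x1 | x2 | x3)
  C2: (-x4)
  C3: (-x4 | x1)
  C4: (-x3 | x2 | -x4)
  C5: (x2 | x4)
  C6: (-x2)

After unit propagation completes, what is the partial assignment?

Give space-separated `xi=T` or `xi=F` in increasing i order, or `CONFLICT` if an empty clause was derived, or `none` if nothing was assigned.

unit clause [-4] forces x4=F; simplify:
  drop 4 from [2, 4] -> [2]
  satisfied 3 clause(s); 3 remain; assigned so far: [4]
unit clause [2] forces x2=T; simplify:
  drop -2 from [-2] -> [] (empty!)
  satisfied 2 clause(s); 1 remain; assigned so far: [2, 4]
CONFLICT (empty clause)

Answer: CONFLICT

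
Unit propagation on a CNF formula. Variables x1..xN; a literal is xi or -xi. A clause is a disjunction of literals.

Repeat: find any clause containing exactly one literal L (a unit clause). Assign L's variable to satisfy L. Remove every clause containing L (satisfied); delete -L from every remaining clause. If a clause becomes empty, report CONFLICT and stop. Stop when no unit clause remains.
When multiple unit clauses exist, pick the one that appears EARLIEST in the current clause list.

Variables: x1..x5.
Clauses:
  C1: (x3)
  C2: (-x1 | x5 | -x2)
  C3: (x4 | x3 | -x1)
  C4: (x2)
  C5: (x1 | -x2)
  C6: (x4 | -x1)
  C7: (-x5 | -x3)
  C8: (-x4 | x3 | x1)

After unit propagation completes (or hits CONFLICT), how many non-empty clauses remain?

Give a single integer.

unit clause [3] forces x3=T; simplify:
  drop -3 from [-5, -3] -> [-5]
  satisfied 3 clause(s); 5 remain; assigned so far: [3]
unit clause [2] forces x2=T; simplify:
  drop -2 from [-1, 5, -2] -> [-1, 5]
  drop -2 from [1, -2] -> [1]
  satisfied 1 clause(s); 4 remain; assigned so far: [2, 3]
unit clause [1] forces x1=T; simplify:
  drop -1 from [-1, 5] -> [5]
  drop -1 from [4, -1] -> [4]
  satisfied 1 clause(s); 3 remain; assigned so far: [1, 2, 3]
unit clause [5] forces x5=T; simplify:
  drop -5 from [-5] -> [] (empty!)
  satisfied 1 clause(s); 2 remain; assigned so far: [1, 2, 3, 5]
CONFLICT (empty clause)

Answer: 1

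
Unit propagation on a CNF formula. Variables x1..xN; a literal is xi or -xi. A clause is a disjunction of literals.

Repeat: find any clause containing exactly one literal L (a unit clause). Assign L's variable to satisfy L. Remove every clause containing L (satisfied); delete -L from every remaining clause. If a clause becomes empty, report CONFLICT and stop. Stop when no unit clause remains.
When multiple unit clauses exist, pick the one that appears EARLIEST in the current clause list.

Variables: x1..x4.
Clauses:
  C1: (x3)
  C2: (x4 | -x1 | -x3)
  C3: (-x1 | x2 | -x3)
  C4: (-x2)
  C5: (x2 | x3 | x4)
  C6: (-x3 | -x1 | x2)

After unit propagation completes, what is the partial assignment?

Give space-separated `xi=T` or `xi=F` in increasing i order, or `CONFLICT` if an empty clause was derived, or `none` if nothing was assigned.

Answer: x1=F x2=F x3=T

Derivation:
unit clause [3] forces x3=T; simplify:
  drop -3 from [4, -1, -3] -> [4, -1]
  drop -3 from [-1, 2, -3] -> [-1, 2]
  drop -3 from [-3, -1, 2] -> [-1, 2]
  satisfied 2 clause(s); 4 remain; assigned so far: [3]
unit clause [-2] forces x2=F; simplify:
  drop 2 from [-1, 2] -> [-1]
  drop 2 from [-1, 2] -> [-1]
  satisfied 1 clause(s); 3 remain; assigned so far: [2, 3]
unit clause [-1] forces x1=F; simplify:
  satisfied 3 clause(s); 0 remain; assigned so far: [1, 2, 3]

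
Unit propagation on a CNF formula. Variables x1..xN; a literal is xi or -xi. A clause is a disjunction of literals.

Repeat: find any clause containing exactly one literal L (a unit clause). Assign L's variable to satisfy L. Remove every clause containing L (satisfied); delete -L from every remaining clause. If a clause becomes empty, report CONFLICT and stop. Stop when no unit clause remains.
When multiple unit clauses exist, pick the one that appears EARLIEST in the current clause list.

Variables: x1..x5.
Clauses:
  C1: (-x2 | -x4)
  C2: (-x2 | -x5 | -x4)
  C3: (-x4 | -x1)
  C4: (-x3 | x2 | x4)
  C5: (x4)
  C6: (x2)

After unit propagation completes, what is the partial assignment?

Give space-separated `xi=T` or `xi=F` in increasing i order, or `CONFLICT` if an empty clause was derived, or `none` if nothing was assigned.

unit clause [4] forces x4=T; simplify:
  drop -4 from [-2, -4] -> [-2]
  drop -4 from [-2, -5, -4] -> [-2, -5]
  drop -4 from [-4, -1] -> [-1]
  satisfied 2 clause(s); 4 remain; assigned so far: [4]
unit clause [-2] forces x2=F; simplify:
  drop 2 from [2] -> [] (empty!)
  satisfied 2 clause(s); 2 remain; assigned so far: [2, 4]
CONFLICT (empty clause)

Answer: CONFLICT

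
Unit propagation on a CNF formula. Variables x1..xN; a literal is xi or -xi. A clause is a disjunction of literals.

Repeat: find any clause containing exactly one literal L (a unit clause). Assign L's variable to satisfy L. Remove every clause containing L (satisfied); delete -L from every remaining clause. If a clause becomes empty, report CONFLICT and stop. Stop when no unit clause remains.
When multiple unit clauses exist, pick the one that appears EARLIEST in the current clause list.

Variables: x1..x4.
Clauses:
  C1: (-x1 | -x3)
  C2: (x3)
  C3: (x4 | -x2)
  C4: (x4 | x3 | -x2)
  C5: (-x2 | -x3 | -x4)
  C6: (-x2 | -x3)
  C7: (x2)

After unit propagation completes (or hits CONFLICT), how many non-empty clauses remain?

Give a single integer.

unit clause [3] forces x3=T; simplify:
  drop -3 from [-1, -3] -> [-1]
  drop -3 from [-2, -3, -4] -> [-2, -4]
  drop -3 from [-2, -3] -> [-2]
  satisfied 2 clause(s); 5 remain; assigned so far: [3]
unit clause [-1] forces x1=F; simplify:
  satisfied 1 clause(s); 4 remain; assigned so far: [1, 3]
unit clause [-2] forces x2=F; simplify:
  drop 2 from [2] -> [] (empty!)
  satisfied 3 clause(s); 1 remain; assigned so far: [1, 2, 3]
CONFLICT (empty clause)

Answer: 0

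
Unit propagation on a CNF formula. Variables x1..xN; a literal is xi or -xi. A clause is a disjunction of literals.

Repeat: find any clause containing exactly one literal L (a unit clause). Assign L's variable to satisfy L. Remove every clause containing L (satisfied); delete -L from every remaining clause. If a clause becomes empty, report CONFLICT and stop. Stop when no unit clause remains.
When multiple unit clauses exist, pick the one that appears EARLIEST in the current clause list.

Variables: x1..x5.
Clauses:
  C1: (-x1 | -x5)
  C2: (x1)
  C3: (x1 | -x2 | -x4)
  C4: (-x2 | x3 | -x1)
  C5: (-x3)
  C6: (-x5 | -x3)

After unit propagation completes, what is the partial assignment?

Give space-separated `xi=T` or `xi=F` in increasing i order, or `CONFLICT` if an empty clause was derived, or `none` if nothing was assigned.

unit clause [1] forces x1=T; simplify:
  drop -1 from [-1, -5] -> [-5]
  drop -1 from [-2, 3, -1] -> [-2, 3]
  satisfied 2 clause(s); 4 remain; assigned so far: [1]
unit clause [-5] forces x5=F; simplify:
  satisfied 2 clause(s); 2 remain; assigned so far: [1, 5]
unit clause [-3] forces x3=F; simplify:
  drop 3 from [-2, 3] -> [-2]
  satisfied 1 clause(s); 1 remain; assigned so far: [1, 3, 5]
unit clause [-2] forces x2=F; simplify:
  satisfied 1 clause(s); 0 remain; assigned so far: [1, 2, 3, 5]

Answer: x1=T x2=F x3=F x5=F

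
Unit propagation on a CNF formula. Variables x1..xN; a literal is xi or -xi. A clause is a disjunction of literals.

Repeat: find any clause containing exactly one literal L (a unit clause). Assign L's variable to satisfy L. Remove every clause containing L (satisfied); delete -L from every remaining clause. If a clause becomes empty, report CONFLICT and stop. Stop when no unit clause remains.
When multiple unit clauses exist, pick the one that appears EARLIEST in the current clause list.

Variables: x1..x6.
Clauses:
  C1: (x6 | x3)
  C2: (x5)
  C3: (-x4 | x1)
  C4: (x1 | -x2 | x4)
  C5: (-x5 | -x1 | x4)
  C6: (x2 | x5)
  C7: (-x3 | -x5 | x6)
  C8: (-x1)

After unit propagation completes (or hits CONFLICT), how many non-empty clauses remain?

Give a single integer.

unit clause [5] forces x5=T; simplify:
  drop -5 from [-5, -1, 4] -> [-1, 4]
  drop -5 from [-3, -5, 6] -> [-3, 6]
  satisfied 2 clause(s); 6 remain; assigned so far: [5]
unit clause [-1] forces x1=F; simplify:
  drop 1 from [-4, 1] -> [-4]
  drop 1 from [1, -2, 4] -> [-2, 4]
  satisfied 2 clause(s); 4 remain; assigned so far: [1, 5]
unit clause [-4] forces x4=F; simplify:
  drop 4 from [-2, 4] -> [-2]
  satisfied 1 clause(s); 3 remain; assigned so far: [1, 4, 5]
unit clause [-2] forces x2=F; simplify:
  satisfied 1 clause(s); 2 remain; assigned so far: [1, 2, 4, 5]

Answer: 2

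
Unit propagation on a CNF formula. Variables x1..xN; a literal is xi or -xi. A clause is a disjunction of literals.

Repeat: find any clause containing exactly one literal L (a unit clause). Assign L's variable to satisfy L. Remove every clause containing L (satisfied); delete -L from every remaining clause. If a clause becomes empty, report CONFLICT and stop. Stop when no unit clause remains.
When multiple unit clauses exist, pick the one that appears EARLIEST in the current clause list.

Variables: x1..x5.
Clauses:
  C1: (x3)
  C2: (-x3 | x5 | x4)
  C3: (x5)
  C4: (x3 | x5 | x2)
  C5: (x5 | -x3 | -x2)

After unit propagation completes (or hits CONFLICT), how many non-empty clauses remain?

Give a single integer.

unit clause [3] forces x3=T; simplify:
  drop -3 from [-3, 5, 4] -> [5, 4]
  drop -3 from [5, -3, -2] -> [5, -2]
  satisfied 2 clause(s); 3 remain; assigned so far: [3]
unit clause [5] forces x5=T; simplify:
  satisfied 3 clause(s); 0 remain; assigned so far: [3, 5]

Answer: 0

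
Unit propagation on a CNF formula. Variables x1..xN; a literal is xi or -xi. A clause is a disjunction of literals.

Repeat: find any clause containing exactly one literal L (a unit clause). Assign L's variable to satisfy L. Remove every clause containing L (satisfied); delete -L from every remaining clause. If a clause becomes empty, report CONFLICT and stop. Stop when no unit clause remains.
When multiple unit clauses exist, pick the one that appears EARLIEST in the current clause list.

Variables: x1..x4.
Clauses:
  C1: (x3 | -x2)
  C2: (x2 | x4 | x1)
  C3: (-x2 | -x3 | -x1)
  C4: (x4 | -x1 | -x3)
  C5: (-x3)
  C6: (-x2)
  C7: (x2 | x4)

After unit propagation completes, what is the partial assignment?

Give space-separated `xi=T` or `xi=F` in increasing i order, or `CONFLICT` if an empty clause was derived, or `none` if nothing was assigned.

Answer: x2=F x3=F x4=T

Derivation:
unit clause [-3] forces x3=F; simplify:
  drop 3 from [3, -2] -> [-2]
  satisfied 3 clause(s); 4 remain; assigned so far: [3]
unit clause [-2] forces x2=F; simplify:
  drop 2 from [2, 4, 1] -> [4, 1]
  drop 2 from [2, 4] -> [4]
  satisfied 2 clause(s); 2 remain; assigned so far: [2, 3]
unit clause [4] forces x4=T; simplify:
  satisfied 2 clause(s); 0 remain; assigned so far: [2, 3, 4]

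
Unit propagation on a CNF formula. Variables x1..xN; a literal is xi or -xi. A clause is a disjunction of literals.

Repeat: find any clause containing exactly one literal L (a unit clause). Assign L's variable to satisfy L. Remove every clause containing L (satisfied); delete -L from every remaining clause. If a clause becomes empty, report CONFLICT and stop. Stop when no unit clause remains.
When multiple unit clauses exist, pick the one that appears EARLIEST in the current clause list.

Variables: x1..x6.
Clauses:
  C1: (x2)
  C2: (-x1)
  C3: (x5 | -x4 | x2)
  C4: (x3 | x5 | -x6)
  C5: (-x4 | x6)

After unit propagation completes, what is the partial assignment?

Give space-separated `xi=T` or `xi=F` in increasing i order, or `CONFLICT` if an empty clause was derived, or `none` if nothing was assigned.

unit clause [2] forces x2=T; simplify:
  satisfied 2 clause(s); 3 remain; assigned so far: [2]
unit clause [-1] forces x1=F; simplify:
  satisfied 1 clause(s); 2 remain; assigned so far: [1, 2]

Answer: x1=F x2=T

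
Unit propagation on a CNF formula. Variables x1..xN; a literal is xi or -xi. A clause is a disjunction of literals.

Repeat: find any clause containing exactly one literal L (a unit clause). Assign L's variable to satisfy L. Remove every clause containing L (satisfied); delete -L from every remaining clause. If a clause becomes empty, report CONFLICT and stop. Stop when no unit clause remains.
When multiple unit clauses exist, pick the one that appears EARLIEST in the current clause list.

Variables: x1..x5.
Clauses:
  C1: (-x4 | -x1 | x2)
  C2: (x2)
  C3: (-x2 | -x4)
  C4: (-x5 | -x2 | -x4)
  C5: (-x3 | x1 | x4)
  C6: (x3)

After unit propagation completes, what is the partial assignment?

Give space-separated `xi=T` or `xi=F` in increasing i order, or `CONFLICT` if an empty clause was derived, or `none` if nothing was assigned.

unit clause [2] forces x2=T; simplify:
  drop -2 from [-2, -4] -> [-4]
  drop -2 from [-5, -2, -4] -> [-5, -4]
  satisfied 2 clause(s); 4 remain; assigned so far: [2]
unit clause [-4] forces x4=F; simplify:
  drop 4 from [-3, 1, 4] -> [-3, 1]
  satisfied 2 clause(s); 2 remain; assigned so far: [2, 4]
unit clause [3] forces x3=T; simplify:
  drop -3 from [-3, 1] -> [1]
  satisfied 1 clause(s); 1 remain; assigned so far: [2, 3, 4]
unit clause [1] forces x1=T; simplify:
  satisfied 1 clause(s); 0 remain; assigned so far: [1, 2, 3, 4]

Answer: x1=T x2=T x3=T x4=F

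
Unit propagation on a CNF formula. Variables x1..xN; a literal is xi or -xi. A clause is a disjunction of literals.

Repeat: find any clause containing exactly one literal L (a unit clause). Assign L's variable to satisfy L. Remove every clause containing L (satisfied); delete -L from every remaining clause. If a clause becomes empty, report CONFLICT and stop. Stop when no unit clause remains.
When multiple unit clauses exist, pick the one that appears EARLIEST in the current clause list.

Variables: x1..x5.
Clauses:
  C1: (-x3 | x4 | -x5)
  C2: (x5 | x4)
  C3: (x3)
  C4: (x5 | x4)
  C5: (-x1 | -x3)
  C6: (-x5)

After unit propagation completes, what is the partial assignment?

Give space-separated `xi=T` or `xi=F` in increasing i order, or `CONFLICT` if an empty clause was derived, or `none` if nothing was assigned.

Answer: x1=F x3=T x4=T x5=F

Derivation:
unit clause [3] forces x3=T; simplify:
  drop -3 from [-3, 4, -5] -> [4, -5]
  drop -3 from [-1, -3] -> [-1]
  satisfied 1 clause(s); 5 remain; assigned so far: [3]
unit clause [-1] forces x1=F; simplify:
  satisfied 1 clause(s); 4 remain; assigned so far: [1, 3]
unit clause [-5] forces x5=F; simplify:
  drop 5 from [5, 4] -> [4]
  drop 5 from [5, 4] -> [4]
  satisfied 2 clause(s); 2 remain; assigned so far: [1, 3, 5]
unit clause [4] forces x4=T; simplify:
  satisfied 2 clause(s); 0 remain; assigned so far: [1, 3, 4, 5]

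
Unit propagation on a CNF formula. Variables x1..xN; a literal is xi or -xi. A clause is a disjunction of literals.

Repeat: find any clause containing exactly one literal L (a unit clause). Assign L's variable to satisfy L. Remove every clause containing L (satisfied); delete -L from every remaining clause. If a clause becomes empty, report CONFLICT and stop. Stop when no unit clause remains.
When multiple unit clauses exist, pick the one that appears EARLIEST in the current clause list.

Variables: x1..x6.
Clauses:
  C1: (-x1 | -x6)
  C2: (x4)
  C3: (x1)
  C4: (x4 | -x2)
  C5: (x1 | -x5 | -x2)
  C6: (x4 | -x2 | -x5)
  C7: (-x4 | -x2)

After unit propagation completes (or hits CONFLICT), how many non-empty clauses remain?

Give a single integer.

unit clause [4] forces x4=T; simplify:
  drop -4 from [-4, -2] -> [-2]
  satisfied 3 clause(s); 4 remain; assigned so far: [4]
unit clause [1] forces x1=T; simplify:
  drop -1 from [-1, -6] -> [-6]
  satisfied 2 clause(s); 2 remain; assigned so far: [1, 4]
unit clause [-6] forces x6=F; simplify:
  satisfied 1 clause(s); 1 remain; assigned so far: [1, 4, 6]
unit clause [-2] forces x2=F; simplify:
  satisfied 1 clause(s); 0 remain; assigned so far: [1, 2, 4, 6]

Answer: 0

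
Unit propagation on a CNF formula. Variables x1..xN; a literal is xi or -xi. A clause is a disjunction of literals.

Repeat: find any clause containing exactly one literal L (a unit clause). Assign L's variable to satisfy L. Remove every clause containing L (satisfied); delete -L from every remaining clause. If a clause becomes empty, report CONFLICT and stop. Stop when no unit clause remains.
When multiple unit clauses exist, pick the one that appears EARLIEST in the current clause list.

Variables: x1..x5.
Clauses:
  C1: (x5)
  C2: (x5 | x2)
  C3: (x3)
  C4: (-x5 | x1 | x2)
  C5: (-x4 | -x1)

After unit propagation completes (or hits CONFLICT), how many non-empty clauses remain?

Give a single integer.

unit clause [5] forces x5=T; simplify:
  drop -5 from [-5, 1, 2] -> [1, 2]
  satisfied 2 clause(s); 3 remain; assigned so far: [5]
unit clause [3] forces x3=T; simplify:
  satisfied 1 clause(s); 2 remain; assigned so far: [3, 5]

Answer: 2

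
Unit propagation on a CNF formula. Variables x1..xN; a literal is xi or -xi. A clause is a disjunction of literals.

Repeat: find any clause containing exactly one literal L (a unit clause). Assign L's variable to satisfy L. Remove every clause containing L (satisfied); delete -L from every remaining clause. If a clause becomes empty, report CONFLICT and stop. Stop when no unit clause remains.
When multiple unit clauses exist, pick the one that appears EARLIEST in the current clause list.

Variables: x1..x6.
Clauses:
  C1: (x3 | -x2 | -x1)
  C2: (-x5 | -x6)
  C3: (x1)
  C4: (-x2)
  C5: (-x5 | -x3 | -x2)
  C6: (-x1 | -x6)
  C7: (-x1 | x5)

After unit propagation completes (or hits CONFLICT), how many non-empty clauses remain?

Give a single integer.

unit clause [1] forces x1=T; simplify:
  drop -1 from [3, -2, -1] -> [3, -2]
  drop -1 from [-1, -6] -> [-6]
  drop -1 from [-1, 5] -> [5]
  satisfied 1 clause(s); 6 remain; assigned so far: [1]
unit clause [-2] forces x2=F; simplify:
  satisfied 3 clause(s); 3 remain; assigned so far: [1, 2]
unit clause [-6] forces x6=F; simplify:
  satisfied 2 clause(s); 1 remain; assigned so far: [1, 2, 6]
unit clause [5] forces x5=T; simplify:
  satisfied 1 clause(s); 0 remain; assigned so far: [1, 2, 5, 6]

Answer: 0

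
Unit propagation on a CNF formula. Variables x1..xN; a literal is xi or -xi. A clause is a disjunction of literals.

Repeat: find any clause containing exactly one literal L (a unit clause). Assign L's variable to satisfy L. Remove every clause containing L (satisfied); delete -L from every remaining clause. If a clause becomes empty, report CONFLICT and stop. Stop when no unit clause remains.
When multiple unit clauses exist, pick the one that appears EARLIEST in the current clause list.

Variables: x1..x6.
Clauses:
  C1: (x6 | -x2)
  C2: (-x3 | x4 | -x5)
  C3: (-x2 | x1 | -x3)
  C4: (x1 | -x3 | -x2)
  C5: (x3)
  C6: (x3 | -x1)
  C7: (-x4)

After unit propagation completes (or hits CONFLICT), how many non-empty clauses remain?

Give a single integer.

Answer: 3

Derivation:
unit clause [3] forces x3=T; simplify:
  drop -3 from [-3, 4, -5] -> [4, -5]
  drop -3 from [-2, 1, -3] -> [-2, 1]
  drop -3 from [1, -3, -2] -> [1, -2]
  satisfied 2 clause(s); 5 remain; assigned so far: [3]
unit clause [-4] forces x4=F; simplify:
  drop 4 from [4, -5] -> [-5]
  satisfied 1 clause(s); 4 remain; assigned so far: [3, 4]
unit clause [-5] forces x5=F; simplify:
  satisfied 1 clause(s); 3 remain; assigned so far: [3, 4, 5]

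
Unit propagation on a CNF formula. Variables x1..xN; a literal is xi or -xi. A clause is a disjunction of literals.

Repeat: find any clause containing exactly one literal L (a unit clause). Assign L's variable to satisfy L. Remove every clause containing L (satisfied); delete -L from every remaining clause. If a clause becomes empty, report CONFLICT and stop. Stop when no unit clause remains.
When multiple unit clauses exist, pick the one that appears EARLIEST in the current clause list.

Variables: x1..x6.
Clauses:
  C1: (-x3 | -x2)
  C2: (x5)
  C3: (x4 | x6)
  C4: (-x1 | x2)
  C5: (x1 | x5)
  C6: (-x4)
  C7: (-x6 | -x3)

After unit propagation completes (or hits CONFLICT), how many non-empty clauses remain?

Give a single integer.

unit clause [5] forces x5=T; simplify:
  satisfied 2 clause(s); 5 remain; assigned so far: [5]
unit clause [-4] forces x4=F; simplify:
  drop 4 from [4, 6] -> [6]
  satisfied 1 clause(s); 4 remain; assigned so far: [4, 5]
unit clause [6] forces x6=T; simplify:
  drop -6 from [-6, -3] -> [-3]
  satisfied 1 clause(s); 3 remain; assigned so far: [4, 5, 6]
unit clause [-3] forces x3=F; simplify:
  satisfied 2 clause(s); 1 remain; assigned so far: [3, 4, 5, 6]

Answer: 1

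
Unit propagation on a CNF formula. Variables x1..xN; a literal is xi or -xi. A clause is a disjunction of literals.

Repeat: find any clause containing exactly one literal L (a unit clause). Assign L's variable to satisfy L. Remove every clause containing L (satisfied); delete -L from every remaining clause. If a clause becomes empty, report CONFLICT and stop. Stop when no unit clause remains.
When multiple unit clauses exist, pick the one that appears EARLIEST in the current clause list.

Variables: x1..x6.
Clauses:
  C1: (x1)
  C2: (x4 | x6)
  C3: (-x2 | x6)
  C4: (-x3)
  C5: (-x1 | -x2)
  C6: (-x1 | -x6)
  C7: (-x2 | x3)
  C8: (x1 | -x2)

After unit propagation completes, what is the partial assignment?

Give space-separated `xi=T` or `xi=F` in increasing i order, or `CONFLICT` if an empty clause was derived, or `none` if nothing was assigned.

unit clause [1] forces x1=T; simplify:
  drop -1 from [-1, -2] -> [-2]
  drop -1 from [-1, -6] -> [-6]
  satisfied 2 clause(s); 6 remain; assigned so far: [1]
unit clause [-3] forces x3=F; simplify:
  drop 3 from [-2, 3] -> [-2]
  satisfied 1 clause(s); 5 remain; assigned so far: [1, 3]
unit clause [-2] forces x2=F; simplify:
  satisfied 3 clause(s); 2 remain; assigned so far: [1, 2, 3]
unit clause [-6] forces x6=F; simplify:
  drop 6 from [4, 6] -> [4]
  satisfied 1 clause(s); 1 remain; assigned so far: [1, 2, 3, 6]
unit clause [4] forces x4=T; simplify:
  satisfied 1 clause(s); 0 remain; assigned so far: [1, 2, 3, 4, 6]

Answer: x1=T x2=F x3=F x4=T x6=F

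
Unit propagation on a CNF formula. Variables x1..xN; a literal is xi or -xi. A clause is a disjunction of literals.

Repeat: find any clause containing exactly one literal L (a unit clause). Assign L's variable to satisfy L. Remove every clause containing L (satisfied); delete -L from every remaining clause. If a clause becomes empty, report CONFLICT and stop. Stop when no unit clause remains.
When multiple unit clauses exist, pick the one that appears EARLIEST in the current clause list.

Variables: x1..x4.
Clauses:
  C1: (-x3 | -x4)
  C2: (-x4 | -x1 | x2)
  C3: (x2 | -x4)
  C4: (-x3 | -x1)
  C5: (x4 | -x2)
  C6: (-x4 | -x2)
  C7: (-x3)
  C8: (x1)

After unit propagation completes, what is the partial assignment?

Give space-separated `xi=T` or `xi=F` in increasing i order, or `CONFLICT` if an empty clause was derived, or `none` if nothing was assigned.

Answer: x1=T x3=F

Derivation:
unit clause [-3] forces x3=F; simplify:
  satisfied 3 clause(s); 5 remain; assigned so far: [3]
unit clause [1] forces x1=T; simplify:
  drop -1 from [-4, -1, 2] -> [-4, 2]
  satisfied 1 clause(s); 4 remain; assigned so far: [1, 3]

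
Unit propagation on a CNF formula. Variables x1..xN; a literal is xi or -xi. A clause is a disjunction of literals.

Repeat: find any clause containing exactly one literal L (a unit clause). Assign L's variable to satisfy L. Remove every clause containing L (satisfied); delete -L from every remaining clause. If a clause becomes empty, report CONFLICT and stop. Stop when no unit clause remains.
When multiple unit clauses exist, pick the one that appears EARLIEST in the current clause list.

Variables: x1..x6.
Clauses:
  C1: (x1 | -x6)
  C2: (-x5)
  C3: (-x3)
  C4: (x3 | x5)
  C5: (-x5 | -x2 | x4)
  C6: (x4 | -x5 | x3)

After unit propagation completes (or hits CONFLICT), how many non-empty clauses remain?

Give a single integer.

Answer: 1

Derivation:
unit clause [-5] forces x5=F; simplify:
  drop 5 from [3, 5] -> [3]
  satisfied 3 clause(s); 3 remain; assigned so far: [5]
unit clause [-3] forces x3=F; simplify:
  drop 3 from [3] -> [] (empty!)
  satisfied 1 clause(s); 2 remain; assigned so far: [3, 5]
CONFLICT (empty clause)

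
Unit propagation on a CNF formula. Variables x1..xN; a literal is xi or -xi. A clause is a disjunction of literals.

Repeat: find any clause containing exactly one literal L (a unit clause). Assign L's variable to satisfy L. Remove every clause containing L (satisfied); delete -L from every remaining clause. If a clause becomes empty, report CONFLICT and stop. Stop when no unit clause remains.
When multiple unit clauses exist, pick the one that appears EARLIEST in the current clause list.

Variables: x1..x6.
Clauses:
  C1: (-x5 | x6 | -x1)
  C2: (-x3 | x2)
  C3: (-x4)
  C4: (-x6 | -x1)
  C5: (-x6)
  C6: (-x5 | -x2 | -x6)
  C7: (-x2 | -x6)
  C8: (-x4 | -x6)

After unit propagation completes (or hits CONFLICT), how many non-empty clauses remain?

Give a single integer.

unit clause [-4] forces x4=F; simplify:
  satisfied 2 clause(s); 6 remain; assigned so far: [4]
unit clause [-6] forces x6=F; simplify:
  drop 6 from [-5, 6, -1] -> [-5, -1]
  satisfied 4 clause(s); 2 remain; assigned so far: [4, 6]

Answer: 2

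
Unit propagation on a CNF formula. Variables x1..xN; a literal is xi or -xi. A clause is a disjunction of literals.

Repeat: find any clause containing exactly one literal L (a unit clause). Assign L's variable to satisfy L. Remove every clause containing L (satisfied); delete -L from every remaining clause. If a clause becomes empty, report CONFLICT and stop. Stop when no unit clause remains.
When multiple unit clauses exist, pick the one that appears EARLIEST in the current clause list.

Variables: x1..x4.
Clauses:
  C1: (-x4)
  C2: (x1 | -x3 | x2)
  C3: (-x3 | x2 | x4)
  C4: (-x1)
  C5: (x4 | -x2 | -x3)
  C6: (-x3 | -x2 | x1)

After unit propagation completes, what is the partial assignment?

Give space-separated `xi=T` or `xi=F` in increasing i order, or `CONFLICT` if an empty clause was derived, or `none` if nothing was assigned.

unit clause [-4] forces x4=F; simplify:
  drop 4 from [-3, 2, 4] -> [-3, 2]
  drop 4 from [4, -2, -3] -> [-2, -3]
  satisfied 1 clause(s); 5 remain; assigned so far: [4]
unit clause [-1] forces x1=F; simplify:
  drop 1 from [1, -3, 2] -> [-3, 2]
  drop 1 from [-3, -2, 1] -> [-3, -2]
  satisfied 1 clause(s); 4 remain; assigned so far: [1, 4]

Answer: x1=F x4=F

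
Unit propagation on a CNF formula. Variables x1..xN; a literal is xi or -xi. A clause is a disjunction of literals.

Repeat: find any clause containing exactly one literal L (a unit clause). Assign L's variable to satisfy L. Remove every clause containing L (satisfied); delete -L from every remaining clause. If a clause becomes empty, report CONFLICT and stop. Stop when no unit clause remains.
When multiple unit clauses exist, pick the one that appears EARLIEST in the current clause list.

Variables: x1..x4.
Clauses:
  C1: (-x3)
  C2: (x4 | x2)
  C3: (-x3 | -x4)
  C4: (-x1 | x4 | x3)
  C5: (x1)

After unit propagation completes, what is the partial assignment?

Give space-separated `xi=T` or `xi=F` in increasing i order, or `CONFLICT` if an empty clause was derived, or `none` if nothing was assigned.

Answer: x1=T x3=F x4=T

Derivation:
unit clause [-3] forces x3=F; simplify:
  drop 3 from [-1, 4, 3] -> [-1, 4]
  satisfied 2 clause(s); 3 remain; assigned so far: [3]
unit clause [1] forces x1=T; simplify:
  drop -1 from [-1, 4] -> [4]
  satisfied 1 clause(s); 2 remain; assigned so far: [1, 3]
unit clause [4] forces x4=T; simplify:
  satisfied 2 clause(s); 0 remain; assigned so far: [1, 3, 4]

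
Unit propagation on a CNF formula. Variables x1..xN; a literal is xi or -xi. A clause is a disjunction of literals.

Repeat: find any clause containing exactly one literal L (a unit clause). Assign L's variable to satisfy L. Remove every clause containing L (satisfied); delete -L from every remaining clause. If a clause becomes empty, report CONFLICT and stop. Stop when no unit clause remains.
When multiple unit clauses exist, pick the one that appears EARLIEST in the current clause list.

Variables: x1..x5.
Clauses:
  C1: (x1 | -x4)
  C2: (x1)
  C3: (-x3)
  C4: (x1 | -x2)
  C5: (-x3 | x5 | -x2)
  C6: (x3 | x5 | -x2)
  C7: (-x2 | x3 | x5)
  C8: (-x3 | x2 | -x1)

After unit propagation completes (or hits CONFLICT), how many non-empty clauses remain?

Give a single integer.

unit clause [1] forces x1=T; simplify:
  drop -1 from [-3, 2, -1] -> [-3, 2]
  satisfied 3 clause(s); 5 remain; assigned so far: [1]
unit clause [-3] forces x3=F; simplify:
  drop 3 from [3, 5, -2] -> [5, -2]
  drop 3 from [-2, 3, 5] -> [-2, 5]
  satisfied 3 clause(s); 2 remain; assigned so far: [1, 3]

Answer: 2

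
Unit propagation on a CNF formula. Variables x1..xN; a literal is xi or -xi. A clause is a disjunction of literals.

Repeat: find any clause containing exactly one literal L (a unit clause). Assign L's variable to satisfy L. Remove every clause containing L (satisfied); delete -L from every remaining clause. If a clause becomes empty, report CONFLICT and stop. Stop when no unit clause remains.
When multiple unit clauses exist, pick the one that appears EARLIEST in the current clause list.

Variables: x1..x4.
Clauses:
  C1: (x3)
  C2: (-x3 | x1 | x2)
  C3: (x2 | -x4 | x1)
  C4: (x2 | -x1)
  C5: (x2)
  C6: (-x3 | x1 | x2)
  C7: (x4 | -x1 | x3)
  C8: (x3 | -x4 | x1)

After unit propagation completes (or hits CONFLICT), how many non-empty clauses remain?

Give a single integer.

Answer: 0

Derivation:
unit clause [3] forces x3=T; simplify:
  drop -3 from [-3, 1, 2] -> [1, 2]
  drop -3 from [-3, 1, 2] -> [1, 2]
  satisfied 3 clause(s); 5 remain; assigned so far: [3]
unit clause [2] forces x2=T; simplify:
  satisfied 5 clause(s); 0 remain; assigned so far: [2, 3]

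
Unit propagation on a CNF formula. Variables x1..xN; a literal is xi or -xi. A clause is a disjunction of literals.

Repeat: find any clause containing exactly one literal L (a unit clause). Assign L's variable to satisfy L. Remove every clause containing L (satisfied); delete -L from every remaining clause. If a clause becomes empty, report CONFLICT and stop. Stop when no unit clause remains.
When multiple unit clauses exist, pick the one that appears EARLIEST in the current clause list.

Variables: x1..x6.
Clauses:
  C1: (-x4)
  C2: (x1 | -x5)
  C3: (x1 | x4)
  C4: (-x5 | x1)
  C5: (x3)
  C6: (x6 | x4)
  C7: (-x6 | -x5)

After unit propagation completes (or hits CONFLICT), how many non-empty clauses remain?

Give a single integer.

unit clause [-4] forces x4=F; simplify:
  drop 4 from [1, 4] -> [1]
  drop 4 from [6, 4] -> [6]
  satisfied 1 clause(s); 6 remain; assigned so far: [4]
unit clause [1] forces x1=T; simplify:
  satisfied 3 clause(s); 3 remain; assigned so far: [1, 4]
unit clause [3] forces x3=T; simplify:
  satisfied 1 clause(s); 2 remain; assigned so far: [1, 3, 4]
unit clause [6] forces x6=T; simplify:
  drop -6 from [-6, -5] -> [-5]
  satisfied 1 clause(s); 1 remain; assigned so far: [1, 3, 4, 6]
unit clause [-5] forces x5=F; simplify:
  satisfied 1 clause(s); 0 remain; assigned so far: [1, 3, 4, 5, 6]

Answer: 0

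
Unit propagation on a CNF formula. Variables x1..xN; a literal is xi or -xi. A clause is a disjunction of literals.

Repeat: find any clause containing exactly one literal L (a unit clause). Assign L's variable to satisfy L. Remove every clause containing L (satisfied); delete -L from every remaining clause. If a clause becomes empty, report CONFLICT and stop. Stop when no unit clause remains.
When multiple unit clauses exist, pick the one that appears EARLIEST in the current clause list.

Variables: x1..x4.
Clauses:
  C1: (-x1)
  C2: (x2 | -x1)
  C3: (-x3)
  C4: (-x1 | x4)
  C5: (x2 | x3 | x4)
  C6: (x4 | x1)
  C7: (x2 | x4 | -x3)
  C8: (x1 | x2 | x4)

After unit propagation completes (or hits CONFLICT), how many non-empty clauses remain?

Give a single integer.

Answer: 0

Derivation:
unit clause [-1] forces x1=F; simplify:
  drop 1 from [4, 1] -> [4]
  drop 1 from [1, 2, 4] -> [2, 4]
  satisfied 3 clause(s); 5 remain; assigned so far: [1]
unit clause [-3] forces x3=F; simplify:
  drop 3 from [2, 3, 4] -> [2, 4]
  satisfied 2 clause(s); 3 remain; assigned so far: [1, 3]
unit clause [4] forces x4=T; simplify:
  satisfied 3 clause(s); 0 remain; assigned so far: [1, 3, 4]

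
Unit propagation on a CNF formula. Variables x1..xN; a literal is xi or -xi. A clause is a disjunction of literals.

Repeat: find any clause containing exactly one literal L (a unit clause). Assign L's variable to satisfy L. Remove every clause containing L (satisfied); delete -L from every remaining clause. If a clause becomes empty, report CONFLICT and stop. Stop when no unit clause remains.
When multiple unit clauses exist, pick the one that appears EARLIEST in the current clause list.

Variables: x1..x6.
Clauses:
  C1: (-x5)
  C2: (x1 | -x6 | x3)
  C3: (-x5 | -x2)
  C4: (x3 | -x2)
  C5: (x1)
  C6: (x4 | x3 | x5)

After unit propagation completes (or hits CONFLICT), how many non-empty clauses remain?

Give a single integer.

unit clause [-5] forces x5=F; simplify:
  drop 5 from [4, 3, 5] -> [4, 3]
  satisfied 2 clause(s); 4 remain; assigned so far: [5]
unit clause [1] forces x1=T; simplify:
  satisfied 2 clause(s); 2 remain; assigned so far: [1, 5]

Answer: 2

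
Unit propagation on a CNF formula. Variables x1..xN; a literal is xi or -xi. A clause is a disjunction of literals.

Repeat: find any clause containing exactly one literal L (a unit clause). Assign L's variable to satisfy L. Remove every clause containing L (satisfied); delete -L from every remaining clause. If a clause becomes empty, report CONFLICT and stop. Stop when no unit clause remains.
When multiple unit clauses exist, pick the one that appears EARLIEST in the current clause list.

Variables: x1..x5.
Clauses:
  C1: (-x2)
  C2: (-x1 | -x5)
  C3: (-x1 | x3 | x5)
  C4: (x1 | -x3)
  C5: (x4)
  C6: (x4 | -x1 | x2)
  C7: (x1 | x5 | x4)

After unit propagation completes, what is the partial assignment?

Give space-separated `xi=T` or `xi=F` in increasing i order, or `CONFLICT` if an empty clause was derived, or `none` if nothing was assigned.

Answer: x2=F x4=T

Derivation:
unit clause [-2] forces x2=F; simplify:
  drop 2 from [4, -1, 2] -> [4, -1]
  satisfied 1 clause(s); 6 remain; assigned so far: [2]
unit clause [4] forces x4=T; simplify:
  satisfied 3 clause(s); 3 remain; assigned so far: [2, 4]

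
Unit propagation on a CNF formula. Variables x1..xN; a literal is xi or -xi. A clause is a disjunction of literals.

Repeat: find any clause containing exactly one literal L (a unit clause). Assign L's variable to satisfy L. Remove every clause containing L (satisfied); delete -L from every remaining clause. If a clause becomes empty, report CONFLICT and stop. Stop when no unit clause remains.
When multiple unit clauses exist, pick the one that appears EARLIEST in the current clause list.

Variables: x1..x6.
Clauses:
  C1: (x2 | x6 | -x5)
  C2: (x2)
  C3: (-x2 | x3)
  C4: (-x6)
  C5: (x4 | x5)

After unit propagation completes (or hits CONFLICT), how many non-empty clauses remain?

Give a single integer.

unit clause [2] forces x2=T; simplify:
  drop -2 from [-2, 3] -> [3]
  satisfied 2 clause(s); 3 remain; assigned so far: [2]
unit clause [3] forces x3=T; simplify:
  satisfied 1 clause(s); 2 remain; assigned so far: [2, 3]
unit clause [-6] forces x6=F; simplify:
  satisfied 1 clause(s); 1 remain; assigned so far: [2, 3, 6]

Answer: 1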